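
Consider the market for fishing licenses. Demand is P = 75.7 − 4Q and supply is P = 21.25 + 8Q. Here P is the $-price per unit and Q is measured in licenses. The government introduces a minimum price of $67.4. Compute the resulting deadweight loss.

Competitive equilibrium: 75.7 − 4Q = 21.25 + 8Q → Q* = 4.5375, P* = 57.55.
At the floor P = 67.4, quantity demanded = (75.7 − 67.4)/4 = 2.075.
Sellers' marginal cost at Q' = 2.075: 21.25 + 8·2.075 = 37.85.
ΔQ = 4.5375 − 2.075 = 2.4625; wedge = 67.4 − 37.85 = 29.55.
Welfare loss = ½ × 2.4625 × 29.55 = $36.38.

$36.38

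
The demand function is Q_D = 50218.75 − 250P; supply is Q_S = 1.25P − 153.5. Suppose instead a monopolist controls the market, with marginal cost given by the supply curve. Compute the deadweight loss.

In inverse form: demand P = 200.875 − 0.004Q, supply P = 122.8 + 0.8Q.
Competitive equilibrium: 200.875 − 0.004Q = 122.8 + 0.8Q → Q* = 97.1082, P* = 200.4866.
Marginal revenue: MR = 200.875 − 0.008Q. Set MR = MC: 200.875 − 0.008Q = 122.8 + 0.8Q → Q_m = 96.6275.
Price P_m = 200.875 − 0.004·96.6275 = 200.4885; MC(Q_m) = 122.8 + 0.8·96.6275 = 200.102.
Competitive Q* = 97.1082, so ΔQ = 0.4807; wedge = 200.4885 − 200.102 = 0.3865.
Deadweight loss = ½ × 0.4807 × 0.3865 = 0.09.

0.09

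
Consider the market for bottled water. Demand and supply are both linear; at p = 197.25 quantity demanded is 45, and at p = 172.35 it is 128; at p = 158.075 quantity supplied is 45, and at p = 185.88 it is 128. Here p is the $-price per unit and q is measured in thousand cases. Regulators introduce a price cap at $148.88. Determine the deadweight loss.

$2522.87 thousand

Demand slope = (172.35 − 197.25)/(128 − 45) = −0.3, so p = 210.75 − 0.3q.
Supply slope = (185.88 − 158.075)/(128 − 45) = 0.335, so p = 143 + 0.335q.
Competitive equilibrium: 210.75 − 0.3q = 143 + 0.335q → q* = 106.6929, p* = 178.7421.
At the ceiling p = 148.88, quantity supplied = (148.88 − 143)/0.335 = 17.5522.
Willingness to pay at q' = 17.5522: 210.75 − 0.3·17.5522 = 205.4843.
Δq = 106.6929 − 17.5522 = 89.1407; wedge = 205.4843 − 148.88 = 56.6043.
The triangle = ½ × 89.1407 × 56.6043 = $2522.87 thousand.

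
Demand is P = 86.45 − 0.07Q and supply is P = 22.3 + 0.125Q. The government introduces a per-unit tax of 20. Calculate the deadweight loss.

Competitive equilibrium: 86.45 − 0.07Q = 22.3 + 0.125Q → Q* = 328.9744, P* = 63.4218.
With the tax, the buyer price exceeds the seller price by 20: (86.45 − 0.07Q) − (22.3 + 0.125Q) = 20 → Q' = 226.4103.
ΔQ = 328.9744 − 226.4103 = 102.5641; the wedge equals the tax, 20.
Welfare loss = ½ × 102.5641 × 20 = 1025.64.

1025.64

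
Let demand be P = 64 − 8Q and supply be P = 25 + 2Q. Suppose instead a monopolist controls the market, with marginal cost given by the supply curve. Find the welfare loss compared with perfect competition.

Competitive equilibrium: 64 − 8Q = 25 + 2Q → Q* = 3.9, P* = 32.8.
Marginal revenue: MR = 64 − 16Q. Set MR = MC: 64 − 16Q = 25 + 2Q → Q_m = 2.1667.
Price P_m = 64 − 8·2.1667 = 46.6664; MC(Q_m) = 25 + 2·2.1667 = 29.3334.
Competitive Q* = 3.9, so ΔQ = 1.7333; wedge = 46.6664 − 29.3334 = 17.333.
DWL = ½ × 1.7333 × 17.333 = 15.02.

15.02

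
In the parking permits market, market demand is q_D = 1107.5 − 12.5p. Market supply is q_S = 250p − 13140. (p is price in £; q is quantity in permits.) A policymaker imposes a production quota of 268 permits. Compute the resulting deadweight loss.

£1089.33

In inverse form: demand p = 88.6 − 0.08q, supply p = 52.56 + 0.004q.
Competitive equilibrium: 88.6 − 0.08q = 52.56 + 0.004q → q* = 429.0476, p* = 54.2762.
At q = 268: demand price = 88.6 − 0.08·268 = 67.16; supply price = 52.56 + 0.004·268 = 53.632.
Δq = 429.0476 − 268 = 161.0476; wedge = 67.16 − 53.632 = 13.528.
DWL = ½ × 161.0476 × 13.528 = £1089.33.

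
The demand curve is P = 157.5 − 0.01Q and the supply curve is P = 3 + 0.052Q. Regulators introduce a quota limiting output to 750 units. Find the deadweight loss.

94064.52

Competitive equilibrium: 157.5 − 0.01Q = 3 + 0.052Q → Q* = 2491.9355, P* = 132.5806.
At Q = 750: demand price = 157.5 − 0.01·750 = 150; supply price = 3 + 0.052·750 = 42.
ΔQ = 2491.9355 − 750 = 1741.9355; wedge = 150 − 42 = 108.
DWL = ½ × 1741.9355 × 108 = 94064.52.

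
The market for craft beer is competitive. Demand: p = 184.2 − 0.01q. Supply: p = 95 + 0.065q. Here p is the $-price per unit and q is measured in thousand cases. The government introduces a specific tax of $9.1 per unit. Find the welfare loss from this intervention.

$552.07 thousand

Competitive equilibrium: 184.2 − 0.01q = 95 + 0.065q → q* = 1189.3333, p* = 172.3067.
With the tax, the buyer price exceeds the seller price by 9.1: (184.2 − 0.01q) − (95 + 0.065q) = 9.1 → q' = 1068.
Δq = 1189.3333 − 1068 = 121.3333; the wedge equals the tax, 9.1.
DWL = ½ × 121.3333 × 9.1 = $552.07 thousand.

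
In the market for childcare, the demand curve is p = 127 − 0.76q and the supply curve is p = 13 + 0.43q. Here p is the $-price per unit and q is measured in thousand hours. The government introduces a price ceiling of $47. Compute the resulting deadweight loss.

Competitive equilibrium: 127 − 0.76q = 13 + 0.43q → q* = 95.7983, p* = 54.1933.
At the ceiling p = 47, quantity supplied = (47 − 13)/0.43 = 79.0698.
Willingness to pay at q' = 79.0698: 127 − 0.76·79.0698 = 66.907.
Δq = 95.7983 − 79.0698 = 16.7285; wedge = 66.907 − 47 = 19.907.
Deadweight loss = ½ × 16.7285 × 19.907 = $166.51 thousand.

$166.51 thousand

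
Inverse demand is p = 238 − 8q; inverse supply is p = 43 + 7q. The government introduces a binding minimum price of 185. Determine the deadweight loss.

Competitive equilibrium: 238 − 8q = 43 + 7q → q* = 13, p* = 134.
At the floor p = 185, quantity demanded = (238 − 185)/8 = 6.625.
Sellers' marginal cost at q' = 6.625: 43 + 7·6.625 = 89.375.
Δq = 13 − 6.625 = 6.375; wedge = 185 − 89.375 = 95.625.
Welfare loss = ½ × 6.375 × 95.625 = 304.80.

304.80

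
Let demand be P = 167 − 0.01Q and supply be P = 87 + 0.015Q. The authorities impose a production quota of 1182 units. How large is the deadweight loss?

Competitive equilibrium: 167 − 0.01Q = 87 + 0.015Q → Q* = 3200, P* = 135.
At Q = 1182: demand price = 167 − 0.01·1182 = 155.18; supply price = 87 + 0.015·1182 = 104.73.
ΔQ = 3200 − 1182 = 2018; wedge = 155.18 − 104.73 = 50.45.
Welfare loss = ½ × 2018 × 50.45 = 50904.05.

50904.05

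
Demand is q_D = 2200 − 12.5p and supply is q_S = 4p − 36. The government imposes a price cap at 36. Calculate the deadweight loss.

26144.62

In inverse form: demand p = 176 − 0.08q, supply p = 9 + 0.25q.
Competitive equilibrium: 176 − 0.08q = 9 + 0.25q → q* = 506.0606, p* = 135.5152.
At the ceiling p = 36, quantity supplied = (36 − 9)/0.25 = 108.
Willingness to pay at q' = 108: 176 − 0.08·108 = 167.36.
Δq = 506.0606 − 108 = 398.0606; wedge = 167.36 − 36 = 131.36.
The triangle = ½ × 398.0606 × 131.36 = 26144.62.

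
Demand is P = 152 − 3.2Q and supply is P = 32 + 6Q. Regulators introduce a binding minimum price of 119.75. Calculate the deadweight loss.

Competitive equilibrium: 152 − 3.2Q = 32 + 6Q → Q* = 13.0435, P* = 110.2609.
At the floor P = 119.75, quantity demanded = (152 − 119.75)/3.2 = 10.0781.
Sellers' marginal cost at Q' = 10.0781: 32 + 6·10.0781 = 92.4686.
ΔQ = 13.0435 − 10.0781 = 2.9654; wedge = 119.75 − 92.4686 = 27.2814.
Deadweight loss = ½ × 2.9654 × 27.2814 = 40.45.

40.45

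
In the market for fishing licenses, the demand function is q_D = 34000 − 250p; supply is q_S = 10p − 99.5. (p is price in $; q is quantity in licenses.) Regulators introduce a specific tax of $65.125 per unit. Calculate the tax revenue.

$38151.35

In inverse form: demand p = 136 − 0.004q, supply p = 9.95 + 0.1q.
Competitive equilibrium: 136 − 0.004q = 9.95 + 0.1q → q* = 1212.0192, p* = 131.1519.
With the tax, the buyer price exceeds the seller price by 65.125: (136 − 0.004q) − (9.95 + 0.1q) = 65.125 → q' = 585.8173.
Tax revenue = 65.125 × 585.8173 = $38151.35.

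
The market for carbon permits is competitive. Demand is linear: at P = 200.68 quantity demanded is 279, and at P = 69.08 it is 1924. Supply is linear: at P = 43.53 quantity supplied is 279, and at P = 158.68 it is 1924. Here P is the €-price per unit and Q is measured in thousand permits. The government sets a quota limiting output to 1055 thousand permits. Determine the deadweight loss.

€5535.21 thousand

Demand slope = (69.08 − 200.68)/(1924 − 279) = −0.08, so P = 223 − 0.08Q.
Supply slope = (158.68 − 43.53)/(1924 − 279) = 0.07, so P = 24 + 0.07Q.
Competitive equilibrium: 223 − 0.08Q = 24 + 0.07Q → Q* = 1326.6667, P* = 116.8667.
At Q = 1055: demand price = 223 − 0.08·1055 = 138.6; supply price = 24 + 0.07·1055 = 97.85.
ΔQ = 1326.6667 − 1055 = 271.6667; wedge = 138.6 − 97.85 = 40.75.
Deadweight loss = ½ × 271.6667 × 40.75 = €5535.21 thousand.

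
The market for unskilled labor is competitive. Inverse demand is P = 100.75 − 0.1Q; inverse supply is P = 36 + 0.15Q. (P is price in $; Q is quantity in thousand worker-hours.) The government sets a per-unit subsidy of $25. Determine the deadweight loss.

$1250 thousand

Competitive equilibrium: 100.75 − 0.1Q = 36 + 0.15Q → Q* = 259, P* = 74.85.
The subsidy lowers effective supply by 25: P = 11 + 0.15Q.
New quantity: 100.75 − 0.1Q = 11 + 0.15Q → Q' = 359.
Overproduction ΔQ = 359 − 259 = 100; wedge = subsidy = 25.
DWL = ½ × 100 × 25 = $1250 thousand.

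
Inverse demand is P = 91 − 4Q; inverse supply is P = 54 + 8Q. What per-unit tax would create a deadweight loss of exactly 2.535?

7.8

Competitive equilibrium: 91 − 4Q = 54 + 8Q → Q* = 3.0833, P* = 78.6667.
A tax t gives ΔQ = t/12 and wedge t, so DWL = t²/24.
t²/24 = 2.535 → t² = 60.84 → t = 7.8.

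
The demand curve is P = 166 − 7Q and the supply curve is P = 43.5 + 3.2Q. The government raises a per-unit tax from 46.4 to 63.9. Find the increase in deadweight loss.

Competitive equilibrium: 166 − 7Q = 43.5 + 3.2Q → Q* = 12.0098, P* = 81.9314.
For a per-unit tax t: ΔQ = t/10.2, so DWL = ½·t·(t/10.2) = t²/20.4.
At t = 46.4: DWL = 105.537. At t = 63.9: DWL = 200.157.
Increase = 200.157 − 105.537 = 94.62.

94.62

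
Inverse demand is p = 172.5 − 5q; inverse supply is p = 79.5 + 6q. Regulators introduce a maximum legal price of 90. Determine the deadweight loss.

Competitive equilibrium: 172.5 − 5q = 79.5 + 6q → q* = 8.4545, p* = 130.2273.
At the ceiling p = 90, quantity supplied = (90 − 79.5)/6 = 1.75.
Willingness to pay at q' = 1.75: 172.5 − 5·1.75 = 163.75.
Δq = 8.4545 − 1.75 = 6.7045; wedge = 163.75 − 90 = 73.75.
Deadweight loss = ½ × 6.7045 × 73.75 = 247.23.

247.23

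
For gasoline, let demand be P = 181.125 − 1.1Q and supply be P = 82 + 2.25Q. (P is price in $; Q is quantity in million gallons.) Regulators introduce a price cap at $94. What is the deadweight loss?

$985.51 million

Competitive equilibrium: 181.125 − 1.1Q = 82 + 2.25Q → Q* = 29.5896, P* = 148.5765.
At the ceiling P = 94, quantity supplied = (94 − 82)/2.25 = 5.3333.
Willingness to pay at Q' = 5.3333: 181.125 − 1.1·5.3333 = 175.2584.
ΔQ = 29.5896 − 5.3333 = 24.2563; wedge = 175.2584 − 94 = 81.2584.
The triangle = ½ × 24.2563 × 81.2584 = $985.51 million.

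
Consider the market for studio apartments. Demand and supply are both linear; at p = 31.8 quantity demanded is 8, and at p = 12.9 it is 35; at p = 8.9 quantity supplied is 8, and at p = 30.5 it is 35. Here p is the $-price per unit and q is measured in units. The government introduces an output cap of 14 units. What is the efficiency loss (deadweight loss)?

Demand slope = (12.9 − 31.8)/(35 − 8) = −0.7, so p = 37.4 − 0.7q.
Supply slope = (30.5 − 8.9)/(35 − 8) = 0.8, so p = 2.5 + 0.8q.
Competitive equilibrium: 37.4 − 0.7q = 2.5 + 0.8q → q* = 23.2667, p* = 21.1133.
At q = 14: demand price = 37.4 − 0.7·14 = 27.6; supply price = 2.5 + 0.8·14 = 13.7.
Δq = 23.2667 − 14 = 9.2667; wedge = 27.6 − 13.7 = 13.9.
The triangle = ½ × 9.2667 × 13.9 = $64.40.

$64.40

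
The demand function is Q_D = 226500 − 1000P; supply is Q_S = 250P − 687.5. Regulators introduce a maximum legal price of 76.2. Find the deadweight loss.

1740750.39

In inverse form: demand P = 226.5 − 0.001Q, supply P = 2.75 + 0.004Q.
Competitive equilibrium: 226.5 − 0.001Q = 2.75 + 0.004Q → Q* = 44750, P* = 181.75.
At the ceiling P = 76.2, quantity supplied = (76.2 − 2.75)/0.004 = 18362.5.
Willingness to pay at Q' = 18362.5: 226.5 − 0.001·18362.5 = 208.1375.
ΔQ = 44750 − 18362.5 = 26387.5; wedge = 208.1375 − 76.2 = 131.9375.
Welfare loss = ½ × 26387.5 × 131.9375 = 1740750.39.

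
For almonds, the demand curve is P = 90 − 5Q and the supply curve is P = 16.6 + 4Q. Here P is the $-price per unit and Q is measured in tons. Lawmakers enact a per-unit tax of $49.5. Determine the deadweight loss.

Competitive equilibrium: 90 − 5Q = 16.6 + 4Q → Q* = 8.1556, P* = 49.2222.
With the tax, the buyer price exceeds the seller price by 49.5: (90 − 5Q) − (16.6 + 4Q) = 49.5 → Q' = 2.6556.
ΔQ = 8.1556 − 2.6556 = 5.5; the wedge equals the tax, 49.5.
DWL = ½ × 5.5 × 49.5 = $136.125.

$136.125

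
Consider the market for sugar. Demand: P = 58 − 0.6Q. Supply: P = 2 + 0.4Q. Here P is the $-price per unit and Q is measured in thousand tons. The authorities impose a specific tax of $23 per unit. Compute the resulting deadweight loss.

Competitive equilibrium: 58 − 0.6Q = 2 + 0.4Q → Q* = 56, P* = 24.4.
With the tax, the buyer price exceeds the seller price by 23: (58 − 0.6Q) − (2 + 0.4Q) = 23 → Q' = 33.
ΔQ = 56 − 33 = 23; the wedge equals the tax, 23.
DWL = ½ × 23 × 23 = $264.50 thousand.

$264.50 thousand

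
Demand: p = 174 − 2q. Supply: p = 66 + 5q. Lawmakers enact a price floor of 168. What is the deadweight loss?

Competitive equilibrium: 174 − 2q = 66 + 5q → q* = 15.4286, p* = 143.1429.
At the floor p = 168, quantity demanded = (174 − 168)/2 = 3.
Sellers' marginal cost at q' = 3: 66 + 5·3 = 81.
Δq = 15.4286 − 3 = 12.4286; wedge = 168 − 81 = 87.
The triangle = ½ × 12.4286 × 87 = 540.64.

540.64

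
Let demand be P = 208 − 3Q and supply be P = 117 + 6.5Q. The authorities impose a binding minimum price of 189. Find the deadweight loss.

Competitive equilibrium: 208 − 3Q = 117 + 6.5Q → Q* = 9.5789, P* = 179.2632.
At the floor P = 189, quantity demanded = (208 − 189)/3 = 6.3333.
Sellers' marginal cost at Q' = 6.3333: 117 + 6.5·6.3333 = 158.1665.
ΔQ = 9.5789 − 6.3333 = 3.2456; wedge = 189 − 158.1665 = 30.8335.
DWL = ½ × 3.2456 × 30.8335 = 50.04.

50.04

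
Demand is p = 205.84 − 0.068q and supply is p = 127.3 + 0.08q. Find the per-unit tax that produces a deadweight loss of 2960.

Competitive equilibrium: 205.84 − 0.068q = 127.3 + 0.08q → q* = 530.6757, p* = 169.7541.
A tax t gives Δq = t/0.148 and wedge t, so DWL = t²/0.296.
t²/0.296 = 2960 → t² = 876.16 → t = 29.6.

29.6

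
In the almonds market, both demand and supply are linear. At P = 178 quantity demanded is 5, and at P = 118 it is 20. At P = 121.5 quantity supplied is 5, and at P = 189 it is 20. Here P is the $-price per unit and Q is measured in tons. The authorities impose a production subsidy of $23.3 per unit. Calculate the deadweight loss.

Demand slope = (118 − 178)/(20 − 5) = −4, so P = 198 − 4Q.
Supply slope = (189 − 121.5)/(20 − 5) = 4.5, so P = 99 + 4.5Q.
Competitive equilibrium: 198 − 4Q = 99 + 4.5Q → Q* = 11.6471, P* = 151.4118.
The subsidy lowers effective supply by 23.3: P = 75.7 + 4.5Q.
New quantity: 198 − 4Q = 75.7 + 4.5Q → Q' = 14.3882.
Overproduction ΔQ = 14.3882 − 11.6471 = 2.7411; wedge = subsidy = 23.3.
Welfare loss = ½ × 2.7411 × 23.3 = $31.93.

$31.93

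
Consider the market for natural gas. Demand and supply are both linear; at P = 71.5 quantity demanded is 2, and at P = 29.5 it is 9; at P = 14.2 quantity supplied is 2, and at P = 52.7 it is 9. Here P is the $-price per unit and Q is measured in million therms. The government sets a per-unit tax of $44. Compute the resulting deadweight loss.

Demand slope = (29.5 − 71.5)/(9 − 2) = −6, so P = 83.5 − 6Q.
Supply slope = (52.7 − 14.2)/(9 − 2) = 5.5, so P = 3.2 + 5.5Q.
Competitive equilibrium: 83.5 − 6Q = 3.2 + 5.5Q → Q* = 6.9826, P* = 41.6043.
With the tax, the buyer price exceeds the seller price by 44: (83.5 − 6Q) − (3.2 + 5.5Q) = 44 → Q' = 3.1565.
ΔQ = 6.9826 − 3.1565 = 3.8261; the wedge equals the tax, 44.
Welfare loss = ½ × 3.8261 × 44 = $84.17 million.

$84.17 million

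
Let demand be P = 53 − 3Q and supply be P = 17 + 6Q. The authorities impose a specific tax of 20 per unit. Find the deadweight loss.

Competitive equilibrium: 53 − 3Q = 17 + 6Q → Q* = 4, P* = 41.
With the tax, the buyer price exceeds the seller price by 20: (53 − 3Q) − (17 + 6Q) = 20 → Q' = 1.7778.
ΔQ = 4 − 1.7778 = 2.2222; the wedge equals the tax, 20.
The triangle = ½ × 2.2222 × 20 = 22.22.

22.22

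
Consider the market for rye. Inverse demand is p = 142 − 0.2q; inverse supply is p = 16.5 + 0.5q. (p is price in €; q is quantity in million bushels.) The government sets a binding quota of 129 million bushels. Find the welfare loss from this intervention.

Competitive equilibrium: 142 − 0.2q = 16.5 + 0.5q → q* = 179.2857, p* = 106.1429.
At q = 129: demand price = 142 − 0.2·129 = 116.2; supply price = 16.5 + 0.5·129 = 81.
Δq = 179.2857 − 129 = 50.2857; wedge = 116.2 − 81 = 35.2.
DWL = ½ × 50.2857 × 35.2 = €885.03 million.

€885.03 million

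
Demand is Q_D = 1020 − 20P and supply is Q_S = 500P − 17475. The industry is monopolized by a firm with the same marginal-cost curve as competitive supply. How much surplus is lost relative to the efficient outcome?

595.19

In inverse form: demand P = 51 − 0.05Q, supply P = 34.95 + 0.002Q.
Competitive equilibrium: 51 − 0.05Q = 34.95 + 0.002Q → Q* = 308.65385, P* = 35.56731.
Marginal revenue: MR = 51 − 0.1Q. Set MR = MC: 51 − 0.1Q = 34.95 + 0.002Q → Q_m = 157.35294.
Price P_m = 51 − 0.05·157.35294 = 43.13235; MC(Q_m) = 34.95 + 0.002·157.35294 = 35.26471.
Competitive Q* = 308.65385, so ΔQ = 151.30091; wedge = 43.13235 − 35.26471 = 7.86764.
Welfare loss = ½ × 151.30091 × 7.86764 = 595.19.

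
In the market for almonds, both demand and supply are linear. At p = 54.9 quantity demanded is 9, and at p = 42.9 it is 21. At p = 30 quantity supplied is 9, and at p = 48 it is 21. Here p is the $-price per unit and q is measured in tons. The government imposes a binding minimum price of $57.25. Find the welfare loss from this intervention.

Demand slope = (42.9 − 54.9)/(21 − 9) = −1, so p = 63.9 − q.
Supply slope = (48 − 30)/(21 − 9) = 1.5, so p = 16.5 + 1.5q.
Competitive equilibrium: 63.9 − q = 16.5 + 1.5q → q* = 18.96, p* = 44.94.
At the floor p = 57.25, quantity demanded = (63.9 − 57.25)/1 = 6.65.
Sellers' marginal cost at q' = 6.65: 16.5 + 1.5·6.65 = 26.475.
Δq = 18.96 − 6.65 = 12.31; wedge = 57.25 − 26.475 = 30.775.
DWL = ½ × 12.31 × 30.775 = $189.42.

$189.42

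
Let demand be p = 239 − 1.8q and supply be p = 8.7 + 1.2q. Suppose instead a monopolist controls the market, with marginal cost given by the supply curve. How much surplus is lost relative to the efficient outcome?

Competitive equilibrium: 239 − 1.8q = 8.7 + 1.2q → q* = 76.7667, p* = 100.82.
Marginal revenue: MR = 239 − 3.6q. Set MR = MC: 239 − 3.6q = 8.7 + 1.2q → q_m = 47.9792.
Price p_m = 239 − 1.8·47.9792 = 152.6374; MC(q_m) = 8.7 + 1.2·47.9792 = 66.275.
Competitive q* = 76.7667, so Δq = 28.7875; wedge = 152.6374 − 66.275 = 86.3624.
The triangle = ½ × 28.7875 × 86.3624 = 1243.08.

1243.08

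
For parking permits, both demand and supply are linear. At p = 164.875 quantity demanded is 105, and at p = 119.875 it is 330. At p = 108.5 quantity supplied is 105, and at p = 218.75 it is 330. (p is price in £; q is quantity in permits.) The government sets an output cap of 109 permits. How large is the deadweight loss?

Demand slope = (119.875 − 164.875)/(330 − 105) = −0.2, so p = 185.875 − 0.2q.
Supply slope = (218.75 − 108.5)/(330 − 105) = 0.49, so p = 57.05 + 0.49q.
Competitive equilibrium: 185.875 − 0.2q = 57.05 + 0.49q → q* = 186.7029, p* = 148.5344.
At q = 109: demand price = 185.875 − 0.2·109 = 164.075; supply price = 57.05 + 0.49·109 = 110.46.
Δq = 186.7029 − 109 = 77.7029; wedge = 164.075 − 110.46 = 53.615.
DWL = ½ × 77.7029 × 53.615 = £2083.02.

£2083.02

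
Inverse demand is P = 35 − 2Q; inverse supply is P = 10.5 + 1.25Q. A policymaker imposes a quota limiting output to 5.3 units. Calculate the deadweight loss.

8.14

Competitive equilibrium: 35 − 2Q = 10.5 + 1.25Q → Q* = 7.5385, P* = 19.9231.
At Q = 5.3: demand price = 35 − 2·5.3 = 24.4; supply price = 10.5 + 1.25·5.3 = 17.125.
ΔQ = 7.5385 − 5.3 = 2.2385; wedge = 24.4 − 17.125 = 7.275.
Welfare loss = ½ × 2.2385 × 7.275 = 8.14.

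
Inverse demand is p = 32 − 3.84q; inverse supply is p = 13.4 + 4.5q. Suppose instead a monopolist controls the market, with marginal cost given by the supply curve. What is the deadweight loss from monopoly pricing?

Competitive equilibrium: 32 − 3.84q = 13.4 + 4.5q → q* = 2.2302, p* = 23.436.
Marginal revenue: MR = 32 − 7.68q. Set MR = MC: 32 − 7.68q = 13.4 + 4.5q → q_m = 1.5271.
Price p_m = 32 − 3.84·1.5271 = 26.1359; MC(q_m) = 13.4 + 4.5·1.5271 = 20.272.
Competitive q* = 2.2302, so Δq = 0.7031; wedge = 26.1359 − 20.272 = 5.8639.
The triangle = ½ × 0.7031 × 5.8639 = 2.06.

2.06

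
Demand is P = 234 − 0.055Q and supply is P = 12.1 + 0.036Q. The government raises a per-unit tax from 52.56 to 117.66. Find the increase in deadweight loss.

Competitive equilibrium: 234 − 0.055Q = 12.1 + 0.036Q → Q* = 2438.4615, P* = 99.8846.
For a per-unit tax t: ΔQ = t/0.091, so DWL = ½·t·(t/0.091) = t²/0.182.
At t = 52.56: DWL = 15178.8659. At t = 117.66: DWL = 76065.2505.
Increase = 76065.2505 − 15178.8659 = 60886.38.

60886.38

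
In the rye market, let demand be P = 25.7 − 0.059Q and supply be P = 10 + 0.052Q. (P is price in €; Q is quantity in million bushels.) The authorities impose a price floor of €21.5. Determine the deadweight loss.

€273.93 million

Competitive equilibrium: 25.7 − 0.059Q = 10 + 0.052Q → Q* = 141.4414, P* = 17.355.
At the floor P = 21.5, quantity demanded = (25.7 − 21.5)/0.059 = 71.1864.
Sellers' marginal cost at Q' = 71.1864: 10 + 0.052·71.1864 = 13.7017.
ΔQ = 141.4414 − 71.1864 = 70.255; wedge = 21.5 − 13.7017 = 7.7983.
The triangle = ½ × 70.255 × 7.7983 = €273.93 million.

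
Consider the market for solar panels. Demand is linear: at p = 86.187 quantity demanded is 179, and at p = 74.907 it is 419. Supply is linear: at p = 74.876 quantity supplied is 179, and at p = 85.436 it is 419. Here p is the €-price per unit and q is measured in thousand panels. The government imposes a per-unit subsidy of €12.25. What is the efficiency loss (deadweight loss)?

€824.52 thousand

Demand slope = (74.907 − 86.187)/(419 − 179) = −0.047, so p = 94.6 − 0.047q.
Supply slope = (85.436 − 74.876)/(419 − 179) = 0.044, so p = 67 + 0.044q.
Competitive equilibrium: 94.6 − 0.047q = 67 + 0.044q → q* = 303.2967, p* = 80.3451.
The subsidy lowers effective supply by 12.25: p = 54.75 + 0.044q.
New quantity: 94.6 − 0.047q = 54.75 + 0.044q → q' = 437.9121.
Overproduction Δq = 437.9121 − 303.2967 = 134.6154; wedge = subsidy = 12.25.
DWL = ½ × 134.6154 × 12.25 = €824.52 thousand.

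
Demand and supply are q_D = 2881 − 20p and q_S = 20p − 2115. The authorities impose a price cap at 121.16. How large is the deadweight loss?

279.752

In inverse form: demand p = 144.05 − 0.05q, supply p = 105.75 + 0.05q.
Competitive equilibrium: 144.05 − 0.05q = 105.75 + 0.05q → q* = 383, p* = 124.9.
At the ceiling p = 121.16, quantity supplied = (121.16 − 105.75)/0.05 = 308.2.
Willingness to pay at q' = 308.2: 144.05 − 0.05·308.2 = 128.64.
Δq = 383 − 308.2 = 74.8; wedge = 128.64 − 121.16 = 7.48.
Deadweight loss = ½ × 74.8 × 7.48 = 279.752.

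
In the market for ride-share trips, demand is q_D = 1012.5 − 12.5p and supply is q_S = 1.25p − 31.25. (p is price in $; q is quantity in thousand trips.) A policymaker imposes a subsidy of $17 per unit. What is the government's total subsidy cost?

In inverse form: demand p = 81 − 0.08q, supply p = 25 + 0.8q.
Competitive equilibrium: 81 − 0.08q = 25 + 0.8q → q* = 63.6364, p* = 75.9091.
The subsidy lowers effective supply by 17: p = 8 + 0.8q.
New quantity: 81 − 0.08q = 8 + 0.8q → q' = 82.9545.
Total subsidy cost = 17 × 82.9545 = $1410.23 thousand.

$1410.23 thousand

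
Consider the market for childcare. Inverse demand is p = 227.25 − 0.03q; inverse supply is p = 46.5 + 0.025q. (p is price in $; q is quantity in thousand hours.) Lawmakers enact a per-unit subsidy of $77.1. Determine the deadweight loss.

$54040.09 thousand

Competitive equilibrium: 227.25 − 0.03q = 46.5 + 0.025q → q* = 3286.3636, p* = 128.6591.
The subsidy lowers effective supply by 77.1: p = 0.025q − 30.6.
New quantity: 227.25 − 0.03q = 0.025q − 30.6 → q' = 4688.1818.
Overproduction Δq = 4688.1818 − 3286.3636 = 1401.8182; wedge = subsidy = 77.1.
The triangle = ½ × 1401.8182 × 77.1 = $54040.09 thousand.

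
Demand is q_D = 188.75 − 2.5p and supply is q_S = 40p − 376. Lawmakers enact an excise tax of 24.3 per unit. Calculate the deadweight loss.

In inverse form: demand p = 75.5 − 0.4q, supply p = 9.4 + 0.025q.
Competitive equilibrium: 75.5 − 0.4q = 9.4 + 0.025q → q* = 155.5294, p* = 13.2882.
With the tax, the buyer price exceeds the seller price by 24.3: (75.5 − 0.4q) − (9.4 + 0.025q) = 24.3 → q' = 98.3529.
Δq = 155.5294 − 98.3529 = 57.1765; the wedge equals the tax, 24.3.
Deadweight loss = ½ × 57.1765 × 24.3 = 694.69.

694.69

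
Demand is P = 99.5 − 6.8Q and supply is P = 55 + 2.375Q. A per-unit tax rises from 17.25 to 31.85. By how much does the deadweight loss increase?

39.07

Competitive equilibrium: 99.5 − 6.8Q = 55 + 2.375Q → Q* = 4.8501, P* = 66.5191.
For a per-unit tax t: ΔQ = t/9.175, so DWL = ½·t·(t/9.175) = t²/18.35.
At t = 17.25: DWL = 16.216. At t = 31.85: DWL = 55.282.
Increase = 55.282 − 16.216 = 39.07.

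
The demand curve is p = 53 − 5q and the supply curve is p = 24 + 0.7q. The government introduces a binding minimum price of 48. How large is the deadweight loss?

Competitive equilibrium: 53 − 5q = 24 + 0.7q → q* = 5.0877, p* = 27.5614.
At the floor p = 48, quantity demanded = (53 − 48)/5 = 1.
Sellers' marginal cost at q' = 1: 24 + 0.7·1 = 24.7.
Δq = 5.0877 − 1 = 4.0877; wedge = 48 − 24.7 = 23.3.
DWL = ½ × 4.0877 × 23.3 = 47.62.

47.62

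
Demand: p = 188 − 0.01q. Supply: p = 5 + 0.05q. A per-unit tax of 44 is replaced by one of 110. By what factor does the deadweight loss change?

Competitive equilibrium: 188 − 0.01q = 5 + 0.05q → q* = 3050, p* = 157.5.
For a per-unit tax t: Δq = t/0.06, so DWL = ½·t·(t/0.06) = t²/0.12.
At t = 44: DWL = 16133.333. At t = 110: DWL = 100833.333.
Ratio = (110/44)² = 6.25.

6.25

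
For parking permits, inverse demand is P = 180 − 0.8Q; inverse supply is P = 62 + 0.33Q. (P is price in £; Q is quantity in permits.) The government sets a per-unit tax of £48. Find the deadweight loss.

£1019.47

Competitive equilibrium: 180 − 0.8Q = 62 + 0.33Q → Q* = 104.4248, P* = 96.4602.
With the tax, the buyer price exceeds the seller price by 48: (180 − 0.8Q) − (62 + 0.33Q) = 48 → Q' = 61.9469.
ΔQ = 104.4248 − 61.9469 = 42.4779; the wedge equals the tax, 48.
Deadweight loss = ½ × 42.4779 × 48 = £1019.47.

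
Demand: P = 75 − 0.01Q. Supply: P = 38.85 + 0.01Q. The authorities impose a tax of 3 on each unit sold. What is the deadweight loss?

Competitive equilibrium: 75 − 0.01Q = 38.85 + 0.01Q → Q* = 1807.5, P* = 56.925.
With the tax, the buyer price exceeds the seller price by 3: (75 − 0.01Q) − (38.85 + 0.01Q) = 3 → Q' = 1657.5.
ΔQ = 1807.5 − 1657.5 = 150; the wedge equals the tax, 3.
Deadweight loss = ½ × 150 × 3 = 225.

225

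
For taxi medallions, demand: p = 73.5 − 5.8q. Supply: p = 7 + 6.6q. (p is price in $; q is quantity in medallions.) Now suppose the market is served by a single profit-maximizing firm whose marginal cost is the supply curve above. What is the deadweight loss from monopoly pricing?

Competitive equilibrium: 73.5 − 5.8q = 7 + 6.6q → q* = 5.3629, p* = 42.3952.
Marginal revenue: MR = 73.5 − 11.6q. Set MR = MC: 73.5 − 11.6q = 7 + 6.6q → q_m = 3.6538.
Price p_m = 73.5 − 5.8·3.6538 = 52.308; MC(q_m) = 7 + 6.6·3.6538 = 31.1151.
Competitive q* = 5.3629, so Δq = 1.7091; wedge = 52.308 − 31.1151 = 21.1929.
Deadweight loss = ½ × 1.7091 × 21.1929 = $18.11.

$18.11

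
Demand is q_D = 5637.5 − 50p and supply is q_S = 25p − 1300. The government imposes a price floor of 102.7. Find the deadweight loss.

In inverse form: demand p = 112.75 − 0.02q, supply p = 52 + 0.04q.
Competitive equilibrium: 112.75 − 0.02q = 52 + 0.04q → q* = 1012.5, p* = 92.5.
At the floor p = 102.7, quantity demanded = (112.75 − 102.7)/0.02 = 502.5.
Sellers' marginal cost at q' = 502.5: 52 + 0.04·502.5 = 72.1.
Δq = 1012.5 − 502.5 = 510; wedge = 102.7 − 72.1 = 30.6.
The triangle = ½ × 510 × 30.6 = 7803.

7803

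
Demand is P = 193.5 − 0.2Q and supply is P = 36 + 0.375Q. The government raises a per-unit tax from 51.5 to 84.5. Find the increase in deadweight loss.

3902.61

Competitive equilibrium: 193.5 − 0.2Q = 36 + 0.375Q → Q* = 273.913, P* = 138.7174.
For a per-unit tax t: ΔQ = t/0.575, so DWL = ½·t·(t/0.575) = t²/1.15.
At t = 51.5: DWL = 2306.304. At t = 84.5: DWL = 6208.913.
Increase = 6208.913 − 2306.304 = 3902.61.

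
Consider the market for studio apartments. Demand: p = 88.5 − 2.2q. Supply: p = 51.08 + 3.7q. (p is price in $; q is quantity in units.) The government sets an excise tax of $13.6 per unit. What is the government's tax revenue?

Competitive equilibrium: 88.5 − 2.2q = 51.08 + 3.7q → q* = 6.3424, p* = 74.5468.
With the tax, the buyer price exceeds the seller price by 13.6: (88.5 − 2.2q) − (51.08 + 3.7q) = 13.6 → q' = 4.0373.
Tax revenue = 13.6 × 4.0373 = $54.91.

$54.91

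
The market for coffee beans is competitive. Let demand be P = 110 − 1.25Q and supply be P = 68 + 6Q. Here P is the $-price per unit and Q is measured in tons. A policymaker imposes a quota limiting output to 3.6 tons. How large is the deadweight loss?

$17.44

Competitive equilibrium: 110 − 1.25Q = 68 + 6Q → Q* = 5.7931, P* = 102.7586.
At Q = 3.6: demand price = 110 − 1.25·3.6 = 105.5; supply price = 68 + 6·3.6 = 89.6.
ΔQ = 5.7931 − 3.6 = 2.1931; wedge = 105.5 − 89.6 = 15.9.
Welfare loss = ½ × 2.1931 × 15.9 = $17.44.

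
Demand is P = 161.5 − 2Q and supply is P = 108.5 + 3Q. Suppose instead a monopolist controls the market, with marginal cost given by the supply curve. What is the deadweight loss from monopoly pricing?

Competitive equilibrium: 161.5 − 2Q = 108.5 + 3Q → Q* = 10.6, P* = 140.3.
Marginal revenue: MR = 161.5 − 4Q. Set MR = MC: 161.5 − 4Q = 108.5 + 3Q → Q_m = 7.5714.
Price P_m = 161.5 − 2·7.5714 = 146.3572; MC(Q_m) = 108.5 + 3·7.5714 = 131.2142.
Competitive Q* = 10.6, so ΔQ = 3.0286; wedge = 146.3572 − 131.2142 = 15.143.
DWL = ½ × 3.0286 × 15.143 = 22.93.

22.93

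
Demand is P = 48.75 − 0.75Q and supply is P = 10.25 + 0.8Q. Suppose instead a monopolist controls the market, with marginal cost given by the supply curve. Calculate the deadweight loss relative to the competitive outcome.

Competitive equilibrium: 48.75 − 0.75Q = 10.25 + 0.8Q → Q* = 24.8387, P* = 30.121.
Marginal revenue: MR = 48.75 − 1.5Q. Set MR = MC: 48.75 − 1.5Q = 10.25 + 0.8Q → Q_m = 16.7391.
Price P_m = 48.75 − 0.75·16.7391 = 36.1957; MC(Q_m) = 10.25 + 0.8·16.7391 = 23.6413.
Competitive Q* = 24.8387, so ΔQ = 8.0996; wedge = 36.1957 − 23.6413 = 12.5544.
Welfare loss = ½ × 8.0996 × 12.5544 = 50.84.

50.84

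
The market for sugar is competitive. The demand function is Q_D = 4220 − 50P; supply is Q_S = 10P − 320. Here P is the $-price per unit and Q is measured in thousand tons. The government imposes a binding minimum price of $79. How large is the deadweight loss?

In inverse form: demand P = 84.4 − 0.02Q, supply P = 32 + 0.1Q.
Competitive equilibrium: 84.4 − 0.02Q = 32 + 0.1Q → Q* = 436.6667, P* = 75.6667.
At the floor P = 79, quantity demanded = (84.4 − 79)/0.02 = 270.
Sellers' marginal cost at Q' = 270: 32 + 0.1·270 = 59.
ΔQ = 436.6667 − 270 = 166.6667; wedge = 79 − 59 = 20.
DWL = ½ × 166.6667 × 20 = $1666.67 thousand.

$1666.67 thousand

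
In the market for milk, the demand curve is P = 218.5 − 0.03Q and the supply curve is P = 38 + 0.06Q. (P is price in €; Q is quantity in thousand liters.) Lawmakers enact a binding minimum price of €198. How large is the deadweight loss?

€78672.22 thousand

Competitive equilibrium: 218.5 − 0.03Q = 38 + 0.06Q → Q* = 2005.55556, P* = 158.33333.
At the floor P = 198, quantity demanded = (218.5 − 198)/0.03 = 683.33333.
Sellers' marginal cost at Q' = 683.33333: 38 + 0.06·683.33333 = 79.
ΔQ = 2005.55556 − 683.33333 = 1322.22223; wedge = 198 − 79 = 119.
The triangle = ½ × 1322.22223 × 119 = €78672.22 thousand.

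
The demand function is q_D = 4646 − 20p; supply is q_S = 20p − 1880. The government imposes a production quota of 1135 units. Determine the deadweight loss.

In inverse form: demand p = 232.3 − 0.05q, supply p = 94 + 0.05q.
Competitive equilibrium: 232.3 − 0.05q = 94 + 0.05q → q* = 1383, p* = 163.15.
At q = 1135: demand price = 232.3 − 0.05·1135 = 175.55; supply price = 94 + 0.05·1135 = 150.75.
Δq = 1383 − 1135 = 248; wedge = 175.55 − 150.75 = 24.8.
DWL = ½ × 248 × 24.8 = 3075.20.

3075.20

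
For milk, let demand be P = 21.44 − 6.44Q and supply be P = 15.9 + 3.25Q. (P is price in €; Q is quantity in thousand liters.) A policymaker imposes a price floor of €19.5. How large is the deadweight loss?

Competitive equilibrium: 21.44 − 6.44Q = 15.9 + 3.25Q → Q* = 0.5717, P* = 17.7581.
At the floor P = 19.5, quantity demanded = (21.44 − 19.5)/6.44 = 0.3012.
Sellers' marginal cost at Q' = 0.3012: 15.9 + 3.25·0.3012 = 16.8789.
ΔQ = 0.5717 − 0.3012 = 0.2705; wedge = 19.5 − 16.8789 = 2.6211.
DWL = ½ × 0.2705 × 2.6211 = €0.35 thousand.

€0.35 thousand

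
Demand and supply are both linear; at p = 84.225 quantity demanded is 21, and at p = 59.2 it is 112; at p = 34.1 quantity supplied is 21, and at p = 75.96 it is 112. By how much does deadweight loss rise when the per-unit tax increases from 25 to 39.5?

636.22

Demand slope = (59.2 − 84.225)/(112 − 21) = −0.275, so p = 90 − 0.275q.
Supply slope = (75.96 − 34.1)/(112 − 21) = 0.46, so p = 24.44 + 0.46q.
Competitive equilibrium: 90 − 0.275q = 24.44 + 0.46q → q* = 89.1973, p* = 65.4707.
For a per-unit tax t: Δq = t/0.735, so DWL = ½·t·(t/0.735) = t²/1.47.
At t = 25: DWL = 425.1701. At t = 39.5: DWL = 1061.3946.
Increase = 1061.3946 − 425.1701 = 636.22.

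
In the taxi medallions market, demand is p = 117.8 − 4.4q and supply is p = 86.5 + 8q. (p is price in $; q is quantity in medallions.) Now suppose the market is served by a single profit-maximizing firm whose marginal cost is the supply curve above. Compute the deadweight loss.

Competitive equilibrium: 117.8 − 4.4q = 86.5 + 8q → q* = 2.5242, p* = 106.6935.
Marginal revenue: MR = 117.8 − 8.8q. Set MR = MC: 117.8 − 8.8q = 86.5 + 8q → q_m = 1.8631.
Price p_m = 117.8 − 4.4·1.8631 = 109.6024; MC(q_m) = 86.5 + 8·1.8631 = 101.4048.
Competitive q* = 2.5242, so Δq = 0.6611; wedge = 109.6024 − 101.4048 = 8.1976.
Deadweight loss = ½ × 0.6611 × 8.1976 = $2.71.

$2.71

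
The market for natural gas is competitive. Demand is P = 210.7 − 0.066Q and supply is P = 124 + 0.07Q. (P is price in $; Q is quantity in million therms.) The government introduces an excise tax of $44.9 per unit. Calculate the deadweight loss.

Competitive equilibrium: 210.7 − 0.066Q = 124 + 0.07Q → Q* = 637.5, P* = 168.625.
With the tax, the buyer price exceeds the seller price by 44.9: (210.7 − 0.066Q) − (124 + 0.07Q) = 44.9 → Q' = 307.3529.
ΔQ = 637.5 − 307.3529 = 330.1471; the wedge equals the tax, 44.9.
The triangle = ½ × 330.1471 × 44.9 = $7411.80 million.

$7411.80 million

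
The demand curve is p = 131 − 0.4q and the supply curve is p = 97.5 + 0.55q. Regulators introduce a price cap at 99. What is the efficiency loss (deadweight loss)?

502.83

Competitive equilibrium: 131 − 0.4q = 97.5 + 0.55q → q* = 35.2632, p* = 116.8947.
At the ceiling p = 99, quantity supplied = (99 − 97.5)/0.55 = 2.7273.
Willingness to pay at q' = 2.7273: 131 − 0.4·2.7273 = 129.9091.
Δq = 35.2632 − 2.7273 = 32.5359; wedge = 129.9091 − 99 = 30.9091.
Deadweight loss = ½ × 32.5359 × 30.9091 = 502.83.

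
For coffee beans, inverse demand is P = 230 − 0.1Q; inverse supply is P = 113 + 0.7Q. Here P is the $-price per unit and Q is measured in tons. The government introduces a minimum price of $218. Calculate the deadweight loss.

$275.625

Competitive equilibrium: 230 − 0.1Q = 113 + 0.7Q → Q* = 146.25, P* = 215.375.
At the floor P = 218, quantity demanded = (230 − 218)/0.1 = 120.
Sellers' marginal cost at Q' = 120: 113 + 0.7·120 = 197.
ΔQ = 146.25 − 120 = 26.25; wedge = 218 − 197 = 21.
Welfare loss = ½ × 26.25 × 21 = $275.625.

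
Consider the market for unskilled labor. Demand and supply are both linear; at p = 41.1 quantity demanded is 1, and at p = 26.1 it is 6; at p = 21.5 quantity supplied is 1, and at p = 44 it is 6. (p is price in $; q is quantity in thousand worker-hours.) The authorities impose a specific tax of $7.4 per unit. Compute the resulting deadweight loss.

$3.65 thousand

Demand slope = (26.1 − 41.1)/(6 − 1) = −3, so p = 44.1 − 3q.
Supply slope = (44 − 21.5)/(6 − 1) = 4.5, so p = 17 + 4.5q.
Competitive equilibrium: 44.1 − 3q = 17 + 4.5q → q* = 3.6133, p* = 33.26.
With the tax, the buyer price exceeds the seller price by 7.4: (44.1 − 3q) − (17 + 4.5q) = 7.4 → q' = 2.6267.
Δq = 3.6133 − 2.6267 = 0.9866; the wedge equals the tax, 7.4.
Welfare loss = ½ × 0.9866 × 7.4 = $3.65 thousand.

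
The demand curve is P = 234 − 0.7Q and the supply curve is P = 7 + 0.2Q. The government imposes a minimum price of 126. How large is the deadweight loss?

4316.20

Competitive equilibrium: 234 − 0.7Q = 7 + 0.2Q → Q* = 252.2222, P* = 57.4444.
At the floor P = 126, quantity demanded = (234 − 126)/0.7 = 154.2857.
Sellers' marginal cost at Q' = 154.2857: 7 + 0.2·154.2857 = 37.8571.
ΔQ = 252.2222 − 154.2857 = 97.9365; wedge = 126 − 37.8571 = 88.1429.
DWL = ½ × 97.9365 × 88.1429 = 4316.20.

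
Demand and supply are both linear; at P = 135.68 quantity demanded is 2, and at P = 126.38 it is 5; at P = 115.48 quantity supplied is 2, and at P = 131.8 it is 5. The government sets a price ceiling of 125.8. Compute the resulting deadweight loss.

0.94

Demand slope = (126.38 − 135.68)/(5 − 2) = −3.1, so P = 141.88 − 3.1Q.
Supply slope = (131.8 − 115.48)/(5 − 2) = 5.44, so P = 104.6 + 5.44Q.
Competitive equilibrium: 141.88 − 3.1Q = 104.6 + 5.44Q → Q* = 4.3653, P* = 128.3474.
At the ceiling P = 125.8, quantity supplied = (125.8 − 104.6)/5.44 = 3.8971.
Willingness to pay at Q' = 3.8971: 141.88 − 3.1·3.8971 = 129.799.
ΔQ = 4.3653 − 3.8971 = 0.4682; wedge = 129.799 − 125.8 = 3.999.
The triangle = ½ × 0.4682 × 3.999 = 0.94.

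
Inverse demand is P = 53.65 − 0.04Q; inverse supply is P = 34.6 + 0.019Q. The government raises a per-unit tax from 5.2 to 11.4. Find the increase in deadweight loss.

872.20

Competitive equilibrium: 53.65 − 0.04Q = 34.6 + 0.019Q → Q* = 322.8814, P* = 40.7347.
For a per-unit tax t: ΔQ = t/0.059, so DWL = ½·t·(t/0.059) = t²/0.118.
At t = 5.2: DWL = 229.153. At t = 11.4: DWL = 1101.356.
Increase = 1101.356 − 229.153 = 872.20.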